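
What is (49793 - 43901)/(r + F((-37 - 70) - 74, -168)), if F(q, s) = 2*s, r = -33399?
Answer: -1964/11245 ≈ -0.17466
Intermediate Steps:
(49793 - 43901)/(r + F((-37 - 70) - 74, -168)) = (49793 - 43901)/(-33399 + 2*(-168)) = 5892/(-33399 - 336) = 5892/(-33735) = 5892*(-1/33735) = -1964/11245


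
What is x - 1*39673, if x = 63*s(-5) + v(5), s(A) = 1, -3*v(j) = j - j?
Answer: -39610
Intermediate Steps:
v(j) = 0 (v(j) = -(j - j)/3 = -1/3*0 = 0)
x = 63 (x = 63*1 + 0 = 63 + 0 = 63)
x - 1*39673 = 63 - 1*39673 = 63 - 39673 = -39610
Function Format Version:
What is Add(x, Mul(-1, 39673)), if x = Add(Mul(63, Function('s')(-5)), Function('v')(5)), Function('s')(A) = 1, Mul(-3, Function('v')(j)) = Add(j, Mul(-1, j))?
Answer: -39610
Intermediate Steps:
Function('v')(j) = 0 (Function('v')(j) = Mul(Rational(-1, 3), Add(j, Mul(-1, j))) = Mul(Rational(-1, 3), 0) = 0)
x = 63 (x = Add(Mul(63, 1), 0) = Add(63, 0) = 63)
Add(x, Mul(-1, 39673)) = Add(63, Mul(-1, 39673)) = Add(63, -39673) = -39610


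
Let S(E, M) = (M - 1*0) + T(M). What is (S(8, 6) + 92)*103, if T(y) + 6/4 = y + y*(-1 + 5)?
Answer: 26059/2 ≈ 13030.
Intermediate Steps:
T(y) = -3/2 + 5*y (T(y) = -3/2 + (y + y*(-1 + 5)) = -3/2 + (y + y*4) = -3/2 + (y + 4*y) = -3/2 + 5*y)
S(E, M) = -3/2 + 6*M (S(E, M) = (M - 1*0) + (-3/2 + 5*M) = (M + 0) + (-3/2 + 5*M) = M + (-3/2 + 5*M) = -3/2 + 6*M)
(S(8, 6) + 92)*103 = ((-3/2 + 6*6) + 92)*103 = ((-3/2 + 36) + 92)*103 = (69/2 + 92)*103 = (253/2)*103 = 26059/2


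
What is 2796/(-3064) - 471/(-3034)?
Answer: -439995/581011 ≈ -0.75729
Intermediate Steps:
2796/(-3064) - 471/(-3034) = 2796*(-1/3064) - 471*(-1/3034) = -699/766 + 471/3034 = -439995/581011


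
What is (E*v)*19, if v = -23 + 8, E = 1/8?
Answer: -285/8 ≈ -35.625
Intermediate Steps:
E = 1/8 ≈ 0.12500
v = -15
(E*v)*19 = ((1/8)*(-15))*19 = -15/8*19 = -285/8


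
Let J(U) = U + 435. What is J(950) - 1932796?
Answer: -1931411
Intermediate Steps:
J(U) = 435 + U
J(950) - 1932796 = (435 + 950) - 1932796 = 1385 - 1932796 = -1931411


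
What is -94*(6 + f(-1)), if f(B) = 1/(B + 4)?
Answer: -1786/3 ≈ -595.33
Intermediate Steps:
f(B) = 1/(4 + B)
-94*(6 + f(-1)) = -94*(6 + 1/(4 - 1)) = -94*(6 + 1/3) = -94*19/3 = -1786/3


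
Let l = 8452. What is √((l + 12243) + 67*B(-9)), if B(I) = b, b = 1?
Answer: √20762 ≈ 144.09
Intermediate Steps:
B(I) = 1
√((l + 12243) + 67*B(-9)) = √((8452 + 12243) + 67*1) = √(20695 + 67) = √20762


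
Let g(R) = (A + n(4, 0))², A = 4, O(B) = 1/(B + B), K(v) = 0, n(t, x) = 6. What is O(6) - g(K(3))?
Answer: -1199/12 ≈ -99.917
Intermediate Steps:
O(B) = 1/(2*B)
g(R) = 100 (g(R) = (4 + 6)² = 10² = 100)
O(6) - g(K(3)) = (½)/6 - 1*100 = (½)*(⅙) - 100 = 1/12 - 100 = -1199/12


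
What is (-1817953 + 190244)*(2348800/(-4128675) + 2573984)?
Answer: -691915724759354464/165147 ≈ -4.1897e+12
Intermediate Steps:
(-1817953 + 190244)*(2348800/(-4128675) + 2573984) = -1627709*(2348800*(-1/4128675) + 2573984) = -1627709*(-93952/165147 + 2573984) = -1627709*425085641696/165147 = -691915724759354464/165147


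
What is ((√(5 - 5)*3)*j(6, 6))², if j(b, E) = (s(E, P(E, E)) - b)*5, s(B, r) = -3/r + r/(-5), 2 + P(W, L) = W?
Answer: 0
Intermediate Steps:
P(W, L) = -2 + W
s(B, r) = -3/r - r/5 (s(B, r) = -3/r + r*(-⅕) = -3/r - r/5)
j(b, E) = 2 - E - 15/(-2 + E) - 5*b (j(b, E) = ((-3/(-2 + E) - (-2 + E)/5) - b)*5 = ((-3/(-2 + E) + (⅖ - E/5)) - b)*5 = ((⅖ - 3/(-2 + E) - E/5) - b)*5 = (⅖ - b - 3/(-2 + E) - E/5)*5 = 2 - E - 15/(-2 + E) - 5*b)
((√(5 - 5)*3)*j(6, 6))² = ((√(5 - 5)*3)*((-15 - (-2 + 6)² - 5*6*(-2 + 6))/(-2 + 6)))² = ((√0*3)*((-15 - 1*4² - 5*6*4)/4))² = ((0*3)*((-15 - 1*16 - 120)/4))² = (0*((-15 - 16 - 120)/4))² = (0*((¼)*(-151)))² = (0*(-151/4))² = 0² = 0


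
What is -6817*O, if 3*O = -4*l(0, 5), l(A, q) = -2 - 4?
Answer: -54536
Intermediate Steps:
l(A, q) = -6
O = 8 (O = (-4*(-6))/3 = (1/3)*24 = 8)
-6817*O = -6817*8 = -54536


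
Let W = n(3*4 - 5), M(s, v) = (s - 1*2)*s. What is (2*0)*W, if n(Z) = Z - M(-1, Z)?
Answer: 0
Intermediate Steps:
M(s, v) = s*(-2 + s) (M(s, v) = (s - 2)*s = (-2 + s)*s = s*(-2 + s))
n(Z) = -3 + Z (n(Z) = Z - (-1)*(-2 - 1) = Z - (-1)*(-3) = Z - 1*3 = Z - 3 = -3 + Z)
W = 4 (W = -3 + (3*4 - 5) = -3 + (12 - 5) = -3 + 7 = 4)
(2*0)*W = (2*0)*4 = 0*4 = 0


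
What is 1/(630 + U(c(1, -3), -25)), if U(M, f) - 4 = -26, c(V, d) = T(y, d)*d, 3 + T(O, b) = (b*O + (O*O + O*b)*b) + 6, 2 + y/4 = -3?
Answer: 1/608 ≈ 0.0016447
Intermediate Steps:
y = -20 (y = -8 + 4*(-3) = -8 - 12 = -20)
T(O, b) = 3 + O*b + b*(O² + O*b) (T(O, b) = -3 + ((b*O + (O*O + O*b)*b) + 6) = -3 + ((O*b + (O² + O*b)*b) + 6) = -3 + ((O*b + b*(O² + O*b)) + 6) = -3 + (6 + O*b + b*(O² + O*b)) = 3 + O*b + b*(O² + O*b))
c(V, d) = d*(3 - 20*d² + 380*d) (c(V, d) = (3 - 20*d - 20*d² + d*(-20)²)*d = (3 - 20*d - 20*d² + d*400)*d = (3 - 20*d - 20*d² + 400*d)*d = (3 - 20*d² + 380*d)*d = d*(3 - 20*d² + 380*d))
U(M, f) = -22 (U(M, f) = 4 - 26 = -22)
1/(630 + U(c(1, -3), -25)) = 1/(630 - 22) = 1/608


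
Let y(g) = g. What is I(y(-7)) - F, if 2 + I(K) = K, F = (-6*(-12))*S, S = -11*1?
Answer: 783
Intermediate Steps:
S = -11
F = -792 (F = -6*(-12)*(-11) = 72*(-11) = -792)
I(K) = -2 + K
I(y(-7)) - F = (-2 - 7) - 1*(-792) = -9 + 792 = 783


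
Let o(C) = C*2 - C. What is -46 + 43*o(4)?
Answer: 126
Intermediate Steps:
o(C) = C (o(C) = 2*C - C = C)
-46 + 43*o(4) = -46 + 43*4 = -46 + 172 = 126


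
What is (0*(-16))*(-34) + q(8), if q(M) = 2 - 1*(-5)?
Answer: 7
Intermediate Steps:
q(M) = 7 (q(M) = 2 + 5 = 7)
(0*(-16))*(-34) + q(8) = (0*(-16))*(-34) + 7 = 0*(-34) + 7 = 0 + 7 = 7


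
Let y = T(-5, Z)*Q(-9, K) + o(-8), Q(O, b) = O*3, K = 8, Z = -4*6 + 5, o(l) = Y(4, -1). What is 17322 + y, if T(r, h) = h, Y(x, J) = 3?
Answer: 17838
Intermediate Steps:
o(l) = 3
Z = -19 (Z = -24 + 5 = -19)
Q(O, b) = 3*O
y = 516 (y = -57*(-9) + 3 = -19*(-27) + 3 = 513 + 3 = 516)
17322 + y = 17322 + 516 = 17838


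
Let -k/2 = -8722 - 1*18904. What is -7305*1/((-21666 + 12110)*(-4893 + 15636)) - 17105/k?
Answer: -73149897145/236340678634 ≈ -0.30951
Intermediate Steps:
k = 55252 (k = -2*(-8722 - 1*18904) = -2*(-8722 - 18904) = -2*(-27626) = 55252)
-7305*1/((-21666 + 12110)*(-4893 + 15636)) - 17105/k = -7305*1/((-21666 + 12110)*(-4893 + 15636)) - 17105/55252 = -7305/(10743*(-9556)) - 17105*1/55252 = -7305/(-102660108) - 17105/55252 = -7305*(-1/102660108) - 17105/55252 = 2435/34220036 - 17105/55252 = -73149897145/236340678634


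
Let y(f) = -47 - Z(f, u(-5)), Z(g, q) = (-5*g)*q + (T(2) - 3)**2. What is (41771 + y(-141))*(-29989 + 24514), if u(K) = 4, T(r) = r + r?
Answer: -212993925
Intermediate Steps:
T(r) = 2*r
Z(g, q) = 1 - 5*g*q (Z(g, q) = (-5*g)*q + (2*2 - 3)**2 = -5*g*q + (4 - 3)**2 = -5*g*q + 1**2 = -5*g*q + 1 = 1 - 5*g*q)
y(f) = -48 + 20*f (y(f) = -47 - (1 - 5*f*4) = -47 - (1 - 20*f) = -47 + (-1 + 20*f) = -48 + 20*f)
(41771 + y(-141))*(-29989 + 24514) = (41771 + (-48 + 20*(-141)))*(-29989 + 24514) = (41771 + (-48 - 2820))*(-5475) = (41771 - 2868)*(-5475) = 38903*(-5475) = -212993925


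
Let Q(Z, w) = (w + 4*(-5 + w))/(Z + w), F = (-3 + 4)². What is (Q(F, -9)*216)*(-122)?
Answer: -214110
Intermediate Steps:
F = 1 (F = 1² = 1)
Q(Z, w) = (-20 + 5*w)/(Z + w) (Q(Z, w) = (w + (-20 + 4*w))/(Z + w) = (-20 + 5*w)/(Z + w))
(Q(F, -9)*216)*(-122) = ((5*(-4 - 9)/(1 - 9))*216)*(-122) = ((5*(-13)/(-8))*216)*(-122) = ((5*(-⅛)*(-13))*216)*(-122) = ((65/8)*216)*(-122) = 1755*(-122) = -214110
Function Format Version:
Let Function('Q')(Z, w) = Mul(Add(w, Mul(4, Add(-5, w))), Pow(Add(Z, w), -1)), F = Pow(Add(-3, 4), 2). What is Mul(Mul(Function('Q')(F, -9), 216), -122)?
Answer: -214110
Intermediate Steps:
F = 1 (F = Pow(1, 2) = 1)
Function('Q')(Z, w) = Mul(Pow(Add(Z, w), -1), Add(-20, Mul(5, w))) (Function('Q')(Z, w) = Mul(Add(w, Add(-20, Mul(4, w))), Pow(Add(Z, w), -1)) = Mul(Add(-20, Mul(5, w)), Pow(Add(Z, w), -1)) = Mul(Pow(Add(Z, w), -1), Add(-20, Mul(5, w))))
Mul(Mul(Function('Q')(F, -9), 216), -122) = Mul(Mul(Mul(5, Pow(Add(1, -9), -1), Add(-4, -9)), 216), -122) = Mul(Mul(Mul(5, Pow(-8, -1), -13), 216), -122) = Mul(Mul(Mul(5, Rational(-1, 8), -13), 216), -122) = Mul(Mul(Rational(65, 8), 216), -122) = Mul(1755, -122) = -214110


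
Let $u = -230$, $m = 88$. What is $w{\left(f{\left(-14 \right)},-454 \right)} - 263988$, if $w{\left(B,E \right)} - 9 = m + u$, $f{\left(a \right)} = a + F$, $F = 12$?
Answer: $-264121$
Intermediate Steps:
$f{\left(a \right)} = 12 + a$ ($f{\left(a \right)} = a + 12 = 12 + a$)
$w{\left(B,E \right)} = -133$ ($w{\left(B,E \right)} = 9 + \left(88 - 230\right) = 9 - 142 = -133$)
$w{\left(f{\left(-14 \right)},-454 \right)} - 263988 = -133 - 263988 = -264121$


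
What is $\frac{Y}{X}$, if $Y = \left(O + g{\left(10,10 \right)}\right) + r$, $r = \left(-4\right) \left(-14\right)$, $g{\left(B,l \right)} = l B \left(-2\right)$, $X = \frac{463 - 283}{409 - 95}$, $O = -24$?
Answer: $- \frac{4396}{15} \approx -293.07$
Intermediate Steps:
$X = \frac{90}{157}$ ($X = \frac{180}{314} = 180 \cdot \frac{1}{314} = \frac{90}{157} \approx 0.57325$)
$g{\left(B,l \right)} = - 2 B l$ ($g{\left(B,l \right)} = B l \left(-2\right) = - 2 B l$)
$r = 56$
$Y = -168$ ($Y = \left(-24 - 20 \cdot 10\right) + 56 = \left(-24 - 200\right) + 56 = -224 + 56 = -168$)
$\frac{Y}{X} = - \frac{168}{\frac{90}{157}} = \left(-168\right) \frac{157}{90} = - \frac{4396}{15}$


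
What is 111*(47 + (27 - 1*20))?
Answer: 5994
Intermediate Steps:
111*(47 + (27 - 1*20)) = 111*(47 + (27 - 20)) = 111*(47 + 7) = 111*54 = 5994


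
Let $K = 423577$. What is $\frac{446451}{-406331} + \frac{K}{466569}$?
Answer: $- \frac{36187730632}{189581448339} \approx -0.19088$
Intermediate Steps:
$\frac{446451}{-406331} + \frac{K}{466569} = \frac{446451}{-406331} + \frac{423577}{466569} = 446451 \left(- \frac{1}{406331}\right) + 423577 \cdot \frac{1}{466569} = - \frac{446451}{406331} + \frac{423577}{466569} = - \frac{36187730632}{189581448339}$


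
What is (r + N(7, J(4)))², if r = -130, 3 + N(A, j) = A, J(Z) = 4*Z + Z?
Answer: 15876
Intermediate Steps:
J(Z) = 5*Z
N(A, j) = -3 + A
(r + N(7, J(4)))² = (-130 + (-3 + 7))² = (-130 + 4)² = (-126)² = 15876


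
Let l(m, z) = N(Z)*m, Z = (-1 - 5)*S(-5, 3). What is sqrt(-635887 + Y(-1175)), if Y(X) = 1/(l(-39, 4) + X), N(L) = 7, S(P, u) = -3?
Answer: 3*I*sqrt(37035189386)/724 ≈ 797.42*I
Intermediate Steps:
Z = 18 (Z = (-1 - 5)*(-3) = -6*(-3) = 18)
l(m, z) = 7*m
Y(X) = 1/(-273 + X) (Y(X) = 1/(7*(-39) + X) = 1/(-273 + X))
sqrt(-635887 + Y(-1175)) = sqrt(-635887 + 1/(-273 - 1175)) = sqrt(-635887 + 1/(-1448)) = sqrt(-635887 - 1/1448) = sqrt(-920764377/1448) = 3*I*sqrt(37035189386)/724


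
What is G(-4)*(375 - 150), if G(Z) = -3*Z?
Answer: 2700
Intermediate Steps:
G(-4)*(375 - 150) = (-3*(-4))*(375 - 150) = 12*225 = 2700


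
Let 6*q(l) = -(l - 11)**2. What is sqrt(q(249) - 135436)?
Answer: 7*I*sqrt(26610)/3 ≈ 380.63*I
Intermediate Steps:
q(l) = -(-11 + l)**2/6 (q(l) = (-(l - 11)**2)/6 = (-(-11 + l)**2)/6 = -(-11 + l)**2/6)
sqrt(q(249) - 135436) = sqrt(-(-11 + 249)**2/6 - 135436) = sqrt(-1/6*238**2 - 135436) = sqrt(-1/6*56644 - 135436) = sqrt(-28322/3 - 135436) = sqrt(-434630/3) = 7*I*sqrt(26610)/3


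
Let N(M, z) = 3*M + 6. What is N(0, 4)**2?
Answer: 36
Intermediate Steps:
N(M, z) = 6 + 3*M
N(0, 4)**2 = (6 + 3*0)**2 = (6 + 0)**2 = 6**2 = 36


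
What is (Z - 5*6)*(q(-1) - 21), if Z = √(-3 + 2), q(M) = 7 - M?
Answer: 390 - 13*I ≈ 390.0 - 13.0*I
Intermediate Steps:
Z = I (Z = √(-1) = I ≈ 1.0*I)
(Z - 5*6)*(q(-1) - 21) = (I - 5*6)*((7 - 1*(-1)) - 21) = (I - 30)*((7 + 1) - 21) = (-30 + I)*(8 - 21) = (-30 + I)*(-13) = 390 - 13*I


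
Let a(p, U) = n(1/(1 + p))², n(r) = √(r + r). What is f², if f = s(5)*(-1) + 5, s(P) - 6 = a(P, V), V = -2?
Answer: 16/9 ≈ 1.7778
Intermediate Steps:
n(r) = √2*√r (n(r) = √(2*r) = √2*√r)
a(p, U) = 2/(1 + p) (a(p, U) = (√2*√(1/(1 + p)))² = 2/(1 + p))
s(P) = 6 + 2/(1 + P)
f = -4/3 (f = (2*(4 + 3*5)/(1 + 5))*(-1) + 5 = (2*(4 + 15)/6)*(-1) + 5 = (2*(⅙)*19)*(-1) + 5 = (19/3)*(-1) + 5 = -19/3 + 5 = -4/3 ≈ -1.3333)
f² = (-4/3)² = 16/9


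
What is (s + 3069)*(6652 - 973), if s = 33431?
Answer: 207283500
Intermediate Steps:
(s + 3069)*(6652 - 973) = (33431 + 3069)*(6652 - 973) = 36500*5679 = 207283500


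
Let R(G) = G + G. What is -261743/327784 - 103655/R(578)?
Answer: -8569756357/94729576 ≈ -90.465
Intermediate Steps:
R(G) = 2*G
-261743/327784 - 103655/R(578) = -261743/327784 - 103655/(2*578) = -261743*1/327784 - 103655/1156 = -261743/327784 - 103655*1/1156 = -261743/327784 - 103655/1156 = -8569756357/94729576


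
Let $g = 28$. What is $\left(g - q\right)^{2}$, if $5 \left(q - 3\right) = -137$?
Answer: $\frac{68644}{25} \approx 2745.8$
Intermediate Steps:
$q = - \frac{122}{5}$ ($q = 3 + \frac{1}{5} \left(-137\right) = 3 - \frac{137}{5} = - \frac{122}{5} \approx -24.4$)
$\left(g - q\right)^{2} = \left(28 - - \frac{122}{5}\right)^{2} = \left(28 + \frac{122}{5}\right)^{2} = \left(\frac{262}{5}\right)^{2} = \frac{68644}{25}$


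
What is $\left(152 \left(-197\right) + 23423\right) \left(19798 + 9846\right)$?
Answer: $-193308524$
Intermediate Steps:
$\left(152 \left(-197\right) + 23423\right) \left(19798 + 9846\right) = \left(-29944 + 23423\right) 29644 = \left(-6521\right) 29644 = -193308524$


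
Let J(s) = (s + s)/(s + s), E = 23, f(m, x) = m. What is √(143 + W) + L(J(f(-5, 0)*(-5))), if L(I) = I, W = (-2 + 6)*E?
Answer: 1 + √235 ≈ 16.330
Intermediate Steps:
J(s) = 1 (J(s) = (2*s)/((2*s)) = (2*s)*(1/(2*s)) = 1)
W = 92 (W = (-2 + 6)*23 = 4*23 = 92)
√(143 + W) + L(J(f(-5, 0)*(-5))) = √(143 + 92) + 1 = √235 + 1 = 1 + √235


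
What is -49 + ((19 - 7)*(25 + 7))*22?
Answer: 8399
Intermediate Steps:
-49 + ((19 - 7)*(25 + 7))*22 = -49 + (12*32)*22 = -49 + 384*22 = -49 + 8448 = 8399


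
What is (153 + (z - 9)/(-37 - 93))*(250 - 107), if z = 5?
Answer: 109417/5 ≈ 21883.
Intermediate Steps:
(153 + (z - 9)/(-37 - 93))*(250 - 107) = (153 + (5 - 9)/(-37 - 93))*(250 - 107) = (153 - 4/(-130))*143 = (153 - 4*(-1/130))*143 = (153 + 2/65)*143 = (9947/65)*143 = 109417/5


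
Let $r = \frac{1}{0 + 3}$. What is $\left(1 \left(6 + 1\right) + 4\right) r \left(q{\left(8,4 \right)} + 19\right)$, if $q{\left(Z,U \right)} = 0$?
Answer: $\frac{209}{3} \approx 69.667$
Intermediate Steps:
$r = \frac{1}{3} \approx 0.33333$
$\left(1 \left(6 + 1\right) + 4\right) r \left(q{\left(8,4 \right)} + 19\right) = \left(1 \left(6 + 1\right) + 4\right) \frac{1}{3} \left(0 + 19\right) = \left(1 \cdot 7 + 4\right) \frac{1}{3} \cdot 19 = \left(7 + 4\right) \frac{1}{3} \cdot 19 = 11 \cdot \frac{1}{3} \cdot 19 = \frac{11}{3} \cdot 19 = \frac{209}{3}$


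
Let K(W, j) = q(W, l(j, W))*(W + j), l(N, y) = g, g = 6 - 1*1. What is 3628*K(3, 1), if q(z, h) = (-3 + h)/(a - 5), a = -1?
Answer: -14512/3 ≈ -4837.3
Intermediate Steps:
g = 5 (g = 6 - 1 = 5)
l(N, y) = 5
q(z, h) = ½ - h/6 (q(z, h) = (-3 + h)/(-1 - 5) = (-3 + h)/(-6) = (-3 + h)*(-⅙) = ½ - h/6)
K(W, j) = -W/3 - j/3 (K(W, j) = (½ - ⅙*5)*(W + j) = (½ - ⅚)*(W + j) = -(W + j)/3 = -W/3 - j/3)
3628*K(3, 1) = 3628*(-⅓*3 - ⅓*1) = 3628*(-1 - ⅓) = 3628*(-4/3) = -14512/3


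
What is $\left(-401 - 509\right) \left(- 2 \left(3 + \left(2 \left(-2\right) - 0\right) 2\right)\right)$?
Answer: $-9100$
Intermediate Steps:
$\left(-401 - 509\right) \left(- 2 \left(3 + \left(2 \left(-2\right) - 0\right) 2\right)\right) = - 910 \left(- 2 \left(3 + \left(-4 + 0\right) 2\right)\right) = - 910 \left(- 2 \left(3 - 8\right)\right) = - 910 \left(\left(-2\right) \left(-5\right)\right) = \left(-910\right) 10 = -9100$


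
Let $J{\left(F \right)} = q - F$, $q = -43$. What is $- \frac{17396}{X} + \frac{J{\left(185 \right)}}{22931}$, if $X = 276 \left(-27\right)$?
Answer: $\frac{4317485}{1857411} \approx 2.3245$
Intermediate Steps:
$J{\left(F \right)} = -43 - F$
$X = -7452$
$- \frac{17396}{X} + \frac{J{\left(185 \right)}}{22931} = - \frac{17396}{-7452} + \frac{-43 - 185}{22931} = \left(-17396\right) \left(- \frac{1}{7452}\right) + \left(-43 - 185\right) \frac{1}{22931} = \frac{4349}{1863} - \frac{228}{22931} = \frac{4317485}{1857411}$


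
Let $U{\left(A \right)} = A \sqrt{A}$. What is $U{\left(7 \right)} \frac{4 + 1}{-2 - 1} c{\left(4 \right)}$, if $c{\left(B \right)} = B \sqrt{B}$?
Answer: $- \frac{280 \sqrt{7}}{3} \approx -246.94$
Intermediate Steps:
$c{\left(B \right)} = B^{\frac{3}{2}}$
$U{\left(A \right)} = A^{\frac{3}{2}}$
$U{\left(7 \right)} \frac{4 + 1}{-2 - 1} c{\left(4 \right)} = 7^{\frac{3}{2}} \frac{4 + 1}{-2 - 1} \cdot 4^{\frac{3}{2}} = 7 \sqrt{7} \frac{5}{-3} \cdot 8 = 7 \sqrt{7} \cdot 5 \left(- \frac{1}{3}\right) 8 = 7 \sqrt{7} \left(\left(- \frac{5}{3}\right) 8\right) = 7 \sqrt{7} \left(- \frac{40}{3}\right) = - \frac{280 \sqrt{7}}{3}$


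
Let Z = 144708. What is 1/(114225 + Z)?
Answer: 1/258933 ≈ 3.8620e-6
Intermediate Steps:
1/(114225 + Z) = 1/(114225 + 144708) = 1/258933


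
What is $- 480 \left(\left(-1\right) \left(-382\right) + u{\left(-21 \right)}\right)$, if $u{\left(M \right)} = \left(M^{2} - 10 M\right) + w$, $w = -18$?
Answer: $-487200$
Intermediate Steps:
$u{\left(M \right)} = -18 + M^{2} - 10 M$ ($u{\left(M \right)} = \left(M^{2} - 10 M\right) - 18 = -18 + M^{2} - 10 M$)
$- 480 \left(\left(-1\right) \left(-382\right) + u{\left(-21 \right)}\right) = - 480 \left(\left(-1\right) \left(-382\right) - \left(-192 - 441\right)\right) = - 480 \left(382 + \left(-18 + 441 + 210\right)\right) = - 480 \left(382 + 633\right) = \left(-480\right) 1015 = -487200$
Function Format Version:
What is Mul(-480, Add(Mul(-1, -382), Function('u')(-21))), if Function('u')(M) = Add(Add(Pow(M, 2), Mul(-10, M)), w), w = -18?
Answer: -487200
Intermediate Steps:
Function('u')(M) = Add(-18, Pow(M, 2), Mul(-10, M)) (Function('u')(M) = Add(Add(Pow(M, 2), Mul(-10, M)), -18) = Add(-18, Pow(M, 2), Mul(-10, M)))
Mul(-480, Add(Mul(-1, -382), Function('u')(-21))) = Mul(-480, Add(Mul(-1, -382), Add(-18, Pow(-21, 2), Mul(-10, -21)))) = Mul(-480, Add(382, Add(-18, 441, 210))) = Mul(-480, Add(382, 633)) = Mul(-480, 1015) = -487200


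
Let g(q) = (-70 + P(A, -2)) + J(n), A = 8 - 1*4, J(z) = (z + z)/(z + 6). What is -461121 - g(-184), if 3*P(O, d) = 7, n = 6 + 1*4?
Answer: -5532655/12 ≈ -4.6105e+5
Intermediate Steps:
n = 10 (n = 6 + 4 = 10)
J(z) = 2*z/(6 + z) (J(z) = (2*z)/(6 + z) = 2*z/(6 + z))
A = 4 (A = 8 - 4 = 4)
P(O, d) = 7/3 (P(O, d) = (1/3)*7 = 7/3)
g(q) = -797/12 (g(q) = (-70 + 7/3) + 2*10/(6 + 10) = -203/3 + 2*10/16 = -203/3 + 2*10*(1/16) = -203/3 + 5/4 = -797/12)
-461121 - g(-184) = -461121 - 1*(-797/12) = -461121 + 797/12 = -5532655/12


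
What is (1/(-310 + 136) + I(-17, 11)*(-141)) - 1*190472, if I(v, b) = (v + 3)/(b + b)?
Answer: -364391681/1914 ≈ -1.9038e+5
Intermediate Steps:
I(v, b) = (3 + v)/(2*b) (I(v, b) = (3 + v)/((2*b)) = (3 + v)*(1/(2*b)) = (3 + v)/(2*b))
(1/(-310 + 136) + I(-17, 11)*(-141)) - 1*190472 = (1/(-310 + 136) + ((½)*(3 - 17)/11)*(-141)) - 1*190472 = (1/(-174) + ((½)*(1/11)*(-14))*(-141)) - 190472 = (-1/174 - 7/11*(-141)) - 190472 = (-1/174 + 987/11) - 190472 = 171727/1914 - 190472 = -364391681/1914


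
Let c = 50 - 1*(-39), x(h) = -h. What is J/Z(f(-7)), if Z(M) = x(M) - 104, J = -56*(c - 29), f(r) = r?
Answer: 3360/97 ≈ 34.639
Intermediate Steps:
c = 89 (c = 50 + 39 = 89)
J = -3360 (J = -56*(89 - 29) = -56*60 = -3360)
Z(M) = -104 - M (Z(M) = -M - 104 = -104 - M)
J/Z(f(-7)) = -3360/(-104 - 1*(-7)) = -3360/(-104 + 7) = -3360/(-97) = -3360*(-1/97) = 3360/97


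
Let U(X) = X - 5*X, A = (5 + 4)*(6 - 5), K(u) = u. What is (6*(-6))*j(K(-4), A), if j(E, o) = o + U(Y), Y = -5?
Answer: -1044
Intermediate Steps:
A = 9 (A = 9*1 = 9)
U(X) = -4*X
j(E, o) = 20 + o (j(E, o) = o - 4*(-5) = o + 20 = 20 + o)
(6*(-6))*j(K(-4), A) = (6*(-6))*(20 + 9) = -36*29 = -1044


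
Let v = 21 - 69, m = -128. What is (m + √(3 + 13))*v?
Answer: 5952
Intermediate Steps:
v = -48
(m + √(3 + 13))*v = (-128 + √(3 + 13))*(-48) = (-128 + √16)*(-48) = (-128 + 4)*(-48) = -124*(-48) = 5952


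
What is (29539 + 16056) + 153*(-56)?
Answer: 37027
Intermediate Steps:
(29539 + 16056) + 153*(-56) = 45595 - 8568 = 37027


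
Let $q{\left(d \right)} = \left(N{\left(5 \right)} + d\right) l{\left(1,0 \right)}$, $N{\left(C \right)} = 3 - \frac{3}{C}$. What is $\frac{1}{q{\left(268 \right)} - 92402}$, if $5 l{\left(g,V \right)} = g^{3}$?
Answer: $- \frac{25}{2308698} \approx -1.0829 \cdot 10^{-5}$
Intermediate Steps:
$l{\left(g,V \right)} = \frac{g^{3}}{5}$
$q{\left(d \right)} = \frac{12}{25} + \frac{d}{5}$ ($q{\left(d \right)} = \left(\left(3 - \frac{3}{5}\right) + d\right) \frac{1^{3}}{5} = \left(\left(3 - \frac{3}{5}\right) + d\right) \frac{1}{5} \cdot 1 = \left(\left(3 - \frac{3}{5}\right) + d\right) \frac{1}{5} = \left(\frac{12}{5} + d\right) \frac{1}{5} = \frac{12}{25} + \frac{d}{5}$)
$\frac{1}{q{\left(268 \right)} - 92402} = \frac{1}{\left(\frac{12}{25} + \frac{1}{5} \cdot 268\right) - 92402} = \frac{1}{\left(\frac{12}{25} + \frac{268}{5}\right) - 92402} = \frac{1}{\frac{1352}{25} - 92402} = \frac{1}{- \frac{2308698}{25}} = - \frac{25}{2308698}$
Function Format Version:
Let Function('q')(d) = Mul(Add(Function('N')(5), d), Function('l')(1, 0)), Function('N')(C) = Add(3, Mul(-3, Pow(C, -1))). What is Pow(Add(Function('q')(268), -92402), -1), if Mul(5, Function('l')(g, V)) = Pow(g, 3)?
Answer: Rational(-25, 2308698) ≈ -1.0829e-5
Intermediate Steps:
Function('l')(g, V) = Mul(Rational(1, 5), Pow(g, 3))
Function('q')(d) = Add(Rational(12, 25), Mul(Rational(1, 5), d)) (Function('q')(d) = Mul(Add(Add(3, Mul(-3, Pow(5, -1))), d), Mul(Rational(1, 5), Pow(1, 3))) = Mul(Add(Add(3, Mul(-3, Rational(1, 5))), d), Mul(Rational(1, 5), 1)) = Mul(Add(Add(3, Rational(-3, 5)), d), Rational(1, 5)) = Mul(Add(Rational(12, 5), d), Rational(1, 5)) = Add(Rational(12, 25), Mul(Rational(1, 5), d)))
Pow(Add(Function('q')(268), -92402), -1) = Pow(Add(Add(Rational(12, 25), Mul(Rational(1, 5), 268)), -92402), -1) = Pow(Add(Add(Rational(12, 25), Rational(268, 5)), -92402), -1) = Pow(Add(Rational(1352, 25), -92402), -1) = Pow(Rational(-2308698, 25), -1) = Rational(-25, 2308698)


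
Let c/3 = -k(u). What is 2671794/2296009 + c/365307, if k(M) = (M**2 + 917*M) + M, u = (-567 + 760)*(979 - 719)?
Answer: -5886865916635174/279582719921 ≈ -21056.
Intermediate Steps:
u = 50180 (u = 193*260 = 50180)
k(M) = M**2 + 918*M
c = -7692292920 (c = 3*(-50180*(918 + 50180)) = 3*(-50180*51098) = 3*(-1*2564097640) = 3*(-2564097640) = -7692292920)
2671794/2296009 + c/365307 = 2671794/2296009 - 7692292920/365307 = 2671794*(1/2296009) - 7692292920*1/365307 = 2671794/2296009 - 2564097640/121769 = -5886865916635174/279582719921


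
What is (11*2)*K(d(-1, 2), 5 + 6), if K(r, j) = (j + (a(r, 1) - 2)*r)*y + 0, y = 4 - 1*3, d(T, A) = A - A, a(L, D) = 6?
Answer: 242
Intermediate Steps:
d(T, A) = 0
y = 1 (y = 4 - 3 = 1)
K(r, j) = j + 4*r (K(r, j) = (j + (6 - 2)*r)*1 + 0 = (j + 4*r)*1 + 0 = (j + 4*r) + 0 = j + 4*r)
(11*2)*K(d(-1, 2), 5 + 6) = (11*2)*((5 + 6) + 4*0) = 22*(11 + 0) = 22*11 = 242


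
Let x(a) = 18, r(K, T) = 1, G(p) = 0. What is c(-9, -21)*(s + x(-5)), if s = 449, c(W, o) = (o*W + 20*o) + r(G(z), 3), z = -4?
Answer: -107410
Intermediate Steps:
c(W, o) = 1 + 20*o + W*o (c(W, o) = (o*W + 20*o) + 1 = (W*o + 20*o) + 1 = (20*o + W*o) + 1 = 1 + 20*o + W*o)
c(-9, -21)*(s + x(-5)) = (1 + 20*(-21) - 9*(-21))*(449 + 18) = (1 - 420 + 189)*467 = -230*467 = -107410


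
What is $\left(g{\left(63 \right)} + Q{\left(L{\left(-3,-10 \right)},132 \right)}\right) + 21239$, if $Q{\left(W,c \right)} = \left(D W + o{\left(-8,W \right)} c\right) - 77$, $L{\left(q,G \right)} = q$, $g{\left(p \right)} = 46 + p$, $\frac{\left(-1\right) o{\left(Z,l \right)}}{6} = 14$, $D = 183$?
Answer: $9634$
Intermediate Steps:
$o{\left(Z,l \right)} = -84$ ($o{\left(Z,l \right)} = \left(-6\right) 14 = -84$)
$Q{\left(W,c \right)} = -77 - 84 c + 183 W$ ($Q{\left(W,c \right)} = \left(183 W - 84 c\right) - 77 = \left(- 84 c + 183 W\right) - 77 = -77 - 84 c + 183 W$)
$\left(g{\left(63 \right)} + Q{\left(L{\left(-3,-10 \right)},132 \right)}\right) + 21239 = \left(\left(46 + 63\right) - 11714\right) + 21239 = \left(109 - 11714\right) + 21239 = -11605 + 21239 = 9634$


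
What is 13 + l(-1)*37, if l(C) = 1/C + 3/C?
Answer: -135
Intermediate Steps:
l(C) = 4/C (l(C) = 1/C + 3/C = 4/C)
13 + l(-1)*37 = 13 + (4/(-1))*37 = 13 + (4*(-1))*37 = 13 - 4*37 = 13 - 148 = -135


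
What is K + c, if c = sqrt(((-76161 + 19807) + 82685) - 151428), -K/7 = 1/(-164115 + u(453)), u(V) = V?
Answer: 7/163662 + 7*I*sqrt(2553) ≈ 4.2771e-5 + 353.69*I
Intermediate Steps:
K = 7/163662 (K = -7/(-164115 + 453) = -7/(-163662) = -7*(-1/163662) = 7/163662 ≈ 4.2771e-5)
c = 7*I*sqrt(2553) (c = sqrt((-56354 + 82685) - 151428) = sqrt(26331 - 151428) = sqrt(-125097) = 7*I*sqrt(2553) ≈ 353.69*I)
K + c = 7/163662 + 7*I*sqrt(2553)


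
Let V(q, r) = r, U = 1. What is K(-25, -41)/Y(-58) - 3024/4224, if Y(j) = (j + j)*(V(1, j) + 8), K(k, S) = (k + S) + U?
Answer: -4639/6380 ≈ -0.72712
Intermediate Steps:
K(k, S) = 1 + S + k (K(k, S) = (k + S) + 1 = (S + k) + 1 = 1 + S + k)
Y(j) = 2*j*(8 + j) (Y(j) = (j + j)*(j + 8) = (2*j)*(8 + j) = 2*j*(8 + j))
K(-25, -41)/Y(-58) - 3024/4224 = (1 - 41 - 25)/((2*(-58)*(8 - 58))) - 3024/4224 = -65/(2*(-58)*(-50)) - 3024*1/4224 = -65/5800 - 63/88 = -65*1/5800 - 63/88 = -13/1160 - 63/88 = -4639/6380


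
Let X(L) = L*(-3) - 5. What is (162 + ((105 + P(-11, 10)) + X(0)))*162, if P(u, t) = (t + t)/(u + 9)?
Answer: 40824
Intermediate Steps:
P(u, t) = 2*t/(9 + u) (P(u, t) = (2*t)/(9 + u) = 2*t/(9 + u))
X(L) = -5 - 3*L (X(L) = -3*L - 5 = -5 - 3*L)
(162 + ((105 + P(-11, 10)) + X(0)))*162 = (162 + ((105 + 2*10/(9 - 11)) + (-5 - 3*0)))*162 = (162 + ((105 + 2*10/(-2)) + (-5 + 0)))*162 = (162 + ((105 + 2*10*(-1/2)) - 5))*162 = (162 + ((105 - 10) - 5))*162 = (162 + (95 - 5))*162 = (162 + 90)*162 = 252*162 = 40824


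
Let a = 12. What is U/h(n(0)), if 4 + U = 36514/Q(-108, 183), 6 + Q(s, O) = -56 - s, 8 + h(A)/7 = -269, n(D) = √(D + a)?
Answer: -2595/6371 ≈ -0.40731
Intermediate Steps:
n(D) = √(12 + D) (n(D) = √(D + 12) = √(12 + D))
h(A) = -1939 (h(A) = -56 + 7*(-269) = -56 - 1883 = -1939)
Q(s, O) = -62 - s (Q(s, O) = -6 + (-56 - s) = -62 - s)
U = 18165/23 (U = -4 + 36514/(-62 - 1*(-108)) = -4 + 36514/(-62 + 108) = -4 + 36514/46 = -4 + 36514*(1/46) = -4 + 18257/23 = 18165/23 ≈ 789.78)
U/h(n(0)) = (18165/23)/(-1939) = (18165/23)*(-1/1939) = -2595/6371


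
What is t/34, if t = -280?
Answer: -140/17 ≈ -8.2353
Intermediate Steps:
t/34 = -280/34 = (1/34)*(-280) = -140/17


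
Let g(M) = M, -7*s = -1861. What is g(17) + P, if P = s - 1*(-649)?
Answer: 6523/7 ≈ 931.86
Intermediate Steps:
s = 1861/7 (s = -⅐*(-1861) = 1861/7 ≈ 265.86)
P = 6404/7 (P = 1861/7 - 1*(-649) = 1861/7 + 649 = 6404/7 ≈ 914.86)
g(17) + P = 17 + 6404/7 = 6523/7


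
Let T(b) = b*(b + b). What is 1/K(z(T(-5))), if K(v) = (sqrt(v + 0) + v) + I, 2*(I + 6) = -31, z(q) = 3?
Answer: -74/1357 - 4*sqrt(3)/1357 ≈ -0.059638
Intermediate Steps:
T(b) = 2*b**2 (T(b) = b*(2*b) = 2*b**2)
I = -43/2 (I = -6 + (1/2)*(-31) = -6 - 31/2 = -43/2 ≈ -21.500)
K(v) = -43/2 + v + sqrt(v) (K(v) = (sqrt(v + 0) + v) - 43/2 = (sqrt(v) + v) - 43/2 = (v + sqrt(v)) - 43/2 = -43/2 + v + sqrt(v))
1/K(z(T(-5))) = 1/(-43/2 + 3 + sqrt(3)) = 1/(-37/2 + sqrt(3))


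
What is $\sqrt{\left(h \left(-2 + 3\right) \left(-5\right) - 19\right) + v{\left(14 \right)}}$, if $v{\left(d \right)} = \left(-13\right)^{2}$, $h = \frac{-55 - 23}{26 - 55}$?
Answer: $\frac{6 \sqrt{3190}}{29} \approx 11.686$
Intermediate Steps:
$h = \frac{78}{29}$ ($h = - \frac{78}{-29} = \left(-78\right) \left(- \frac{1}{29}\right) = \frac{78}{29} \approx 2.6897$)
$v{\left(d \right)} = 169$
$\sqrt{\left(h \left(-2 + 3\right) \left(-5\right) - 19\right) + v{\left(14 \right)}} = \sqrt{\left(\frac{78 \left(-2 + 3\right) \left(-5\right)}{29} - 19\right) + 169} = \sqrt{\left(\frac{78 \cdot 1 \left(-5\right)}{29} - 19\right) + 169} = \sqrt{\left(\frac{78}{29} \left(-5\right) - 19\right) + 169} = \sqrt{\left(- \frac{390}{29} - 19\right) + 169} = \sqrt{- \frac{941}{29} + 169} = \sqrt{\frac{3960}{29}} = \frac{6 \sqrt{3190}}{29}$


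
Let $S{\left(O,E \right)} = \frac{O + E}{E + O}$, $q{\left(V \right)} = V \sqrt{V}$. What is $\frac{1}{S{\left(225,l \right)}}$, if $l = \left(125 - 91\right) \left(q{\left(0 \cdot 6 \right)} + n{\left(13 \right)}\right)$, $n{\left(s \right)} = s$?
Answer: $1$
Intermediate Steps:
$q{\left(V \right)} = V^{\frac{3}{2}}$
$l = 442$ ($l = \left(125 - 91\right) \left(\left(0 \cdot 6\right)^{\frac{3}{2}} + 13\right) = 34 \left(0^{\frac{3}{2}} + 13\right) = 34 \left(0 + 13\right) = 34 \cdot 13 = 442$)
$S{\left(O,E \right)} = 1$ ($S{\left(O,E \right)} = \frac{E + O}{E + O} = 1$)
$\frac{1}{S{\left(225,l \right)}} = 1^{-1} = 1$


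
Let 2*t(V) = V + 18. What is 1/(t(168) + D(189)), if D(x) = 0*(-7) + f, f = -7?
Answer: 1/86 ≈ 0.011628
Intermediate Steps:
t(V) = 9 + V/2 (t(V) = (V + 18)/2 = (18 + V)/2 = 9 + V/2)
D(x) = -7 (D(x) = 0*(-7) - 7 = 0 - 7 = -7)
1/(t(168) + D(189)) = 1/((9 + (½)*168) - 7) = 1/((9 + 84) - 7) = 1/(93 - 7) = 1/86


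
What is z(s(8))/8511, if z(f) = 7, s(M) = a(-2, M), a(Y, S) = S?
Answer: 7/8511 ≈ 0.00082246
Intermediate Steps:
s(M) = M
z(s(8))/8511 = 7/8511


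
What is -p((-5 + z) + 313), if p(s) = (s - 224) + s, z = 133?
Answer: -658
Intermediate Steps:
p(s) = -224 + 2*s (p(s) = (-224 + s) + s = -224 + 2*s)
-p((-5 + z) + 313) = -(-224 + 2*((-5 + 133) + 313)) = -(-224 + 2*(128 + 313)) = -(-224 + 2*441) = -(-224 + 882) = -1*658 = -658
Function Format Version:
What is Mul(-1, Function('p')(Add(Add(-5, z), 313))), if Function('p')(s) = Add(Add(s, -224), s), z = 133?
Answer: -658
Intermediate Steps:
Function('p')(s) = Add(-224, Mul(2, s)) (Function('p')(s) = Add(Add(-224, s), s) = Add(-224, Mul(2, s)))
Mul(-1, Function('p')(Add(Add(-5, z), 313))) = Mul(-1, Add(-224, Mul(2, Add(Add(-5, 133), 313)))) = Mul(-1, Add(-224, Mul(2, Add(128, 313)))) = Mul(-1, Add(-224, Mul(2, 441))) = Mul(-1, Add(-224, 882)) = Mul(-1, 658) = -658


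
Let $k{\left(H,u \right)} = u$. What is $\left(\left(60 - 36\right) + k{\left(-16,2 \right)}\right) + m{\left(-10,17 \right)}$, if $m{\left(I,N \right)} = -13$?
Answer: $13$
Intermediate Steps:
$\left(\left(60 - 36\right) + k{\left(-16,2 \right)}\right) + m{\left(-10,17 \right)} = \left(\left(60 - 36\right) + 2\right) - 13 = \left(24 + 2\right) - 13 = 26 - 13 = 13$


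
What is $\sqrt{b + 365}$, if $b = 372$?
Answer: $\sqrt{737} \approx 27.148$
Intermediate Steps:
$\sqrt{b + 365} = \sqrt{372 + 365} = \sqrt{737}$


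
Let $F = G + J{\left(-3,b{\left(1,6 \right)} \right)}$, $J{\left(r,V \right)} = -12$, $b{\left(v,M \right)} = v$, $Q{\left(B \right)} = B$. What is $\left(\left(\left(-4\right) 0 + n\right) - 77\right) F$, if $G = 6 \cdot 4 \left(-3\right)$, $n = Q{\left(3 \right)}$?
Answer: $6216$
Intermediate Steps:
$n = 3$
$G = -72$ ($G = 24 \left(-3\right) = -72$)
$F = -84$ ($F = -72 - 12 = -84$)
$\left(\left(\left(-4\right) 0 + n\right) - 77\right) F = \left(\left(\left(-4\right) 0 + 3\right) - 77\right) \left(-84\right) = \left(\left(0 + 3\right) - 77\right) \left(-84\right) = \left(3 - 77\right) \left(-84\right) = \left(-74\right) \left(-84\right) = 6216$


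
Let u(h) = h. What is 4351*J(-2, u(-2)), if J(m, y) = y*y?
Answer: 17404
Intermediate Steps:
J(m, y) = y²
4351*J(-2, u(-2)) = 4351*(-2)² = 4351*4 = 17404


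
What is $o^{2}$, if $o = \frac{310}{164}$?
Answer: $\frac{24025}{6724} \approx 3.573$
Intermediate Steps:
$o = \frac{155}{82}$ ($o = 310 \cdot \frac{1}{164} = \frac{155}{82} \approx 1.8902$)
$o^{2} = \left(\frac{155}{82}\right)^{2} = \frac{24025}{6724}$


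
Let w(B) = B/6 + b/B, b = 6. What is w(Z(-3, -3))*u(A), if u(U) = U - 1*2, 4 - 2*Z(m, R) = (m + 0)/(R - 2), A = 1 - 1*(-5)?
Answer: 3889/255 ≈ 15.251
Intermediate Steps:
A = 6 (A = 1 + 5 = 6)
Z(m, R) = 2 - m/(2*(-2 + R)) (Z(m, R) = 2 - (m + 0)/(2*(R - 2)) = 2 - m/(2*(-2 + R)))
w(B) = 6/B + B/6 (w(B) = B/6 + 6/B = 6/B + B/6)
u(U) = -2 + U (u(U) = U - 2 = -2 + U)
w(Z(-3, -3))*u(A) = (6/(((-8 - 1*(-3) + 4*(-3))/(2*(-2 - 3)))) + ((-8 - 1*(-3) + 4*(-3))/(2*(-2 - 3)))/6)*(-2 + 6) = (6/(((1/2)*(-8 + 3 - 12)/(-5))) + ((1/2)*(-8 + 3 - 12)/(-5))/6)*4 = (6/(((1/2)*(-1/5)*(-17))) + ((1/2)*(-1/5)*(-17))/6)*4 = (6/(17/10) + (1/6)*(17/10))*4 = (6*(10/17) + 17/60)*4 = (60/17 + 17/60)*4 = (3889/1020)*4 = 3889/255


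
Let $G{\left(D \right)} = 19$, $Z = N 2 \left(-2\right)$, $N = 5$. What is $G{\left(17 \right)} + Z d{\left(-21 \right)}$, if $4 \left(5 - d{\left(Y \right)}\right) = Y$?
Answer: $-186$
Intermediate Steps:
$d{\left(Y \right)} = 5 - \frac{Y}{4}$
$Z = -20$ ($Z = 5 \cdot 2 \left(-2\right) = 10 \left(-2\right) = -20$)
$G{\left(17 \right)} + Z d{\left(-21 \right)} = 19 - 20 \left(5 - - \frac{21}{4}\right) = 19 - 20 \left(5 + \frac{21}{4}\right) = 19 - 205 = -186$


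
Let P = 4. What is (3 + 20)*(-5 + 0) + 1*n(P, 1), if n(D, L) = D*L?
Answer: -111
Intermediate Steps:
(3 + 20)*(-5 + 0) + 1*n(P, 1) = (3 + 20)*(-5 + 0) + 1*(4*1) = 23*(-5) + 1*4 = -115 + 4 = -111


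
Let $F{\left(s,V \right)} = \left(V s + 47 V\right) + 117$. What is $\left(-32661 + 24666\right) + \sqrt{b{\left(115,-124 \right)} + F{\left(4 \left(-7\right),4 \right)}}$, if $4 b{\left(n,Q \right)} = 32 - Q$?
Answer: $-7995 + 2 \sqrt{58} \approx -7979.8$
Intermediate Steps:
$b{\left(n,Q \right)} = 8 - \frac{Q}{4}$ ($b{\left(n,Q \right)} = \frac{32 - Q}{4} = 8 - \frac{Q}{4}$)
$F{\left(s,V \right)} = 117 + 47 V + V s$ ($F{\left(s,V \right)} = \left(47 V + V s\right) + 117 = 117 + 47 V + V s$)
$\left(-32661 + 24666\right) + \sqrt{b{\left(115,-124 \right)} + F{\left(4 \left(-7\right),4 \right)}} = \left(-32661 + 24666\right) + \sqrt{\left(8 - -31\right) + \left(117 + 47 \cdot 4 + 4 \cdot 4 \left(-7\right)\right)} = -7995 + \sqrt{\left(8 + 31\right) + \left(117 + 188 + 4 \left(-28\right)\right)} = -7995 + \sqrt{39 + \left(117 + 188 - 112\right)} = -7995 + \sqrt{39 + 193} = -7995 + \sqrt{232} = -7995 + 2 \sqrt{58}$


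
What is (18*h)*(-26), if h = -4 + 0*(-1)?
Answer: 1872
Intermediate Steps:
h = -4 (h = -4 + 0 = -4)
(18*h)*(-26) = (18*(-4))*(-26) = -72*(-26) = 1872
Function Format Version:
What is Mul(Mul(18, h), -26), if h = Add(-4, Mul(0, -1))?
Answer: 1872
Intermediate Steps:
h = -4 (h = Add(-4, 0) = -4)
Mul(Mul(18, h), -26) = Mul(Mul(18, -4), -26) = Mul(-72, -26) = 1872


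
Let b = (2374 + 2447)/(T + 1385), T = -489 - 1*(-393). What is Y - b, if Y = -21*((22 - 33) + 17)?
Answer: -167235/1289 ≈ -129.74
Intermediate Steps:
T = -96 (T = -489 + 393 = -96)
b = 4821/1289 (b = (2374 + 2447)/(-96 + 1385) = 4821/1289 ≈ 3.7401)
Y = -126 (Y = -21*(-11 + 17) = -21*6 = -126)
Y - b = -126 - 1*4821/1289 = -126 - 4821/1289 = -167235/1289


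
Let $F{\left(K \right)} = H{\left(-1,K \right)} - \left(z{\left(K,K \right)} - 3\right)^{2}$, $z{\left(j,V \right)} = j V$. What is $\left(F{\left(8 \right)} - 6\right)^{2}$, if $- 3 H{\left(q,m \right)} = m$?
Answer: $\frac{125193721}{9} \approx 1.391 \cdot 10^{7}$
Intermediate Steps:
$z{\left(j,V \right)} = V j$
$H{\left(q,m \right)} = - \frac{m}{3}$
$F{\left(K \right)} = - \left(-3 + K^{2}\right)^{2} - \frac{K}{3}$ ($F{\left(K \right)} = - \frac{K}{3} - \left(K K - 3\right)^{2} = - \frac{K}{3} - \left(K^{2} - 3\right)^{2} = - \frac{K}{3} - \left(-3 + K^{2}\right)^{2} = - \left(-3 + K^{2}\right)^{2} - \frac{K}{3}$)
$\left(F{\left(8 \right)} - 6\right)^{2} = \left(\left(- \left(-3 + 8^{2}\right)^{2} - \frac{8}{3}\right) - 6\right)^{2} = \left(\left(- \left(-3 + 64\right)^{2} - \frac{8}{3}\right) - 6\right)^{2} = \left(\left(- 61^{2} - \frac{8}{3}\right) - 6\right)^{2} = \left(\left(\left(-1\right) 3721 - \frac{8}{3}\right) - 6\right)^{2} = \left(\left(-3721 - \frac{8}{3}\right) - 6\right)^{2} = \left(- \frac{11171}{3} - 6\right)^{2} = \left(- \frac{11189}{3}\right)^{2} = \frac{125193721}{9}$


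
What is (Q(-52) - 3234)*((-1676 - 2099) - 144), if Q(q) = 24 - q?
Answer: 12376202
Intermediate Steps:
(Q(-52) - 3234)*((-1676 - 2099) - 144) = ((24 - 1*(-52)) - 3234)*((-1676 - 2099) - 144) = ((24 + 52) - 3234)*(-3775 - 144) = (76 - 3234)*(-3919) = -3158*(-3919) = 12376202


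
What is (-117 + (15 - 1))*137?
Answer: -14111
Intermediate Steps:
(-117 + (15 - 1))*137 = (-117 + 14)*137 = -103*137 = -14111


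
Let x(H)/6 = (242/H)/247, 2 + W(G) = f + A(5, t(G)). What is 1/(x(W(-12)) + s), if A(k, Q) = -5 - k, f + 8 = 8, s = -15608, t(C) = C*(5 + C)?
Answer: -247/3855297 ≈ -6.4068e-5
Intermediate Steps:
f = 0 (f = -8 + 8 = 0)
W(G) = -12 (W(G) = -2 + (0 + (-5 - 1*5)) = -2 + (0 + (-5 - 5)) = -2 + (0 - 10) = -2 - 10 = -12)
x(H) = 1452/(247*H) (x(H) = 6*((242/H)/247) = 6*((242/H)*(1/247)) = 6*(242/(247*H)) = 1452/(247*H))
1/(x(W(-12)) + s) = 1/((1452/247)/(-12) - 15608) = 1/((1452/247)*(-1/12) - 15608) = 1/(-121/247 - 15608) = 1/(-3855297/247) = -247/3855297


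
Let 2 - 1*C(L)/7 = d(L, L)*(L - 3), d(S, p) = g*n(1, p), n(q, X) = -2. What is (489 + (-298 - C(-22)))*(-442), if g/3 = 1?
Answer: -542334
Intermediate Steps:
g = 3 (g = 3*1 = 3)
d(S, p) = -6 (d(S, p) = 3*(-2) = -6)
C(L) = -112 + 42*L (C(L) = 14 - (-42)*(L - 3) = 14 - (-42)*(-3 + L) = 14 - 7*(18 - 6*L) = 14 + (-126 + 42*L) = -112 + 42*L)
(489 + (-298 - C(-22)))*(-442) = (489 + (-298 - (-112 + 42*(-22))))*(-442) = (489 + (-298 - (-112 - 924)))*(-442) = (489 + (-298 - 1*(-1036)))*(-442) = (489 + (-298 + 1036))*(-442) = (489 + 738)*(-442) = 1227*(-442) = -542334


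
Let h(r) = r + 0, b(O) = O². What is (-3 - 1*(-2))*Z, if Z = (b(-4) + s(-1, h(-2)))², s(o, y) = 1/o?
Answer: -225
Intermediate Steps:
h(r) = r
Z = 225 (Z = ((-4)² + 1/(-1))² = (16 - 1)² = 15² = 225)
(-3 - 1*(-2))*Z = (-3 - 1*(-2))*225 = (-3 + 2)*225 = -1*225 = -225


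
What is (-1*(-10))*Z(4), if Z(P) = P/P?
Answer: 10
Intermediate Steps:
Z(P) = 1
(-1*(-10))*Z(4) = -1*(-10)*1 = 10*1 = 10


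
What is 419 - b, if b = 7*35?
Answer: 174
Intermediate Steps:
b = 245
419 - b = 419 - 1*245 = 419 - 245 = 174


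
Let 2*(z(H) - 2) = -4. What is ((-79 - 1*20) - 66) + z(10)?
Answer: -165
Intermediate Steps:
z(H) = 0 (z(H) = 2 + (1/2)*(-4) = 2 - 2 = 0)
((-79 - 1*20) - 66) + z(10) = ((-79 - 1*20) - 66) + 0 = ((-79 - 20) - 66) + 0 = (-99 - 66) + 0 = -165 + 0 = -165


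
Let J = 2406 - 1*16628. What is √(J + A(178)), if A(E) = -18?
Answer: 4*I*√890 ≈ 119.33*I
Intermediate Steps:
J = -14222 (J = 2406 - 16628 = -14222)
√(J + A(178)) = √(-14222 - 18) = √(-14240) = 4*I*√890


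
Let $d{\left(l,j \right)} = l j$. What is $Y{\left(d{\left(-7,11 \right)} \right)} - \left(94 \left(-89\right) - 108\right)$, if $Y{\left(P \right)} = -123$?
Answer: $8351$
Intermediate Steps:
$d{\left(l,j \right)} = j l$
$Y{\left(d{\left(-7,11 \right)} \right)} - \left(94 \left(-89\right) - 108\right) = -123 - \left(94 \left(-89\right) - 108\right) = -123 - \left(-8366 - 108\right) = -123 - -8474 = -123 + 8474 = 8351$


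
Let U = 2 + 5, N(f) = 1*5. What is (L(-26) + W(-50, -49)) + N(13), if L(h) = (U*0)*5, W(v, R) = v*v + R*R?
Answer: 4906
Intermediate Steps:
N(f) = 5
U = 7
W(v, R) = R² + v² (W(v, R) = v² + R² = R² + v²)
L(h) = 0 (L(h) = (7*0)*5 = 0*5 = 0)
(L(-26) + W(-50, -49)) + N(13) = (0 + ((-49)² + (-50)²)) + 5 = (0 + (2401 + 2500)) + 5 = (0 + 4901) + 5 = 4901 + 5 = 4906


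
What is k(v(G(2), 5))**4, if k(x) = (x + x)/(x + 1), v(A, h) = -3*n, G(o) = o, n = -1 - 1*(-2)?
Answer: 81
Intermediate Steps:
n = 1 (n = -1 + 2 = 1)
v(A, h) = -3 (v(A, h) = -3*1 = -3)
k(x) = 2*x/(1 + x) (k(x) = (2*x)/(1 + x) = 2*x/(1 + x))
k(v(G(2), 5))**4 = (2*(-3)/(1 - 3))**4 = (2*(-3)/(-2))**4 = (2*(-3)*(-1/2))**4 = 3**4 = 81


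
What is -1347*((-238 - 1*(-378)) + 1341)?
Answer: -1994907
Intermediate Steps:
-1347*((-238 - 1*(-378)) + 1341) = -1347*((-238 + 378) + 1341) = -1347*(140 + 1341) = -1347*1481 = -1994907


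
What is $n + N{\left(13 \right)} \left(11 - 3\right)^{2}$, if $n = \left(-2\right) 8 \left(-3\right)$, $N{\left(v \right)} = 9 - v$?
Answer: $-208$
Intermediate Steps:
$n = 48$ ($n = \left(-16\right) \left(-3\right) = 48$)
$n + N{\left(13 \right)} \left(11 - 3\right)^{2} = 48 + \left(9 - 13\right) \left(11 - 3\right)^{2} = 48 + \left(9 - 13\right) 8^{2} = 48 - 256 = -208$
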